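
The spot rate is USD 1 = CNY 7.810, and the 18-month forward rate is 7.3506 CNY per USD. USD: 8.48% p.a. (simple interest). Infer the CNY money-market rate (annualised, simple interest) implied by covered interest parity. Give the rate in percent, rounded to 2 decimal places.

4.06%

T = 18/12 years.
By CIP, F/S equals the CNY-to-USD growth ratio: 7.3506/7.81 = 0.9411780.
The USD side grows by 1 + 0.0848×18/12 = 1.127200.
That pins the CNY growth at 1.0608958.
(1.0608958 − 1)/T = 0.040597, i.e. 4.06%.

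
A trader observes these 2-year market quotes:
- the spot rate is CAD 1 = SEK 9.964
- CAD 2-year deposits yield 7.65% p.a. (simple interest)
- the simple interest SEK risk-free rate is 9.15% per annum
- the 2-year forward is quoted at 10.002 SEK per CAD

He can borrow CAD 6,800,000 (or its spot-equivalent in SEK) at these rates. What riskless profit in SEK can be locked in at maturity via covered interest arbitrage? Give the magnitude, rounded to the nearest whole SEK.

T = 2 years.
Keep in CAD, deliver into the forward: 6,800,000·1.153000·10.002 = SEK 78,419,680.80.
Swap to SEK now, deposit: 6,800,000·9.964·1.183000 = SEK 80,154,401.60.
The quoted forward undervalues CAD, so borrow CAD, convert to SEK at spot, deposit the SEK at 9.15%, and buy CAD forward at 10.002 to cover the loan.
Arbitrage profit = |78,419,680.80 − 80,154,401.60| = SEK 1,734,721.

SEK 1,734,721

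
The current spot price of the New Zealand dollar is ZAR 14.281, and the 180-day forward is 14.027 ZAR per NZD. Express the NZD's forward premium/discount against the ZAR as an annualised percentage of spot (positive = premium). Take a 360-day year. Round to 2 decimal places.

-3.56%

T = 180/360 years.
Period premium: (14.027 − 14.281)/14.281 = -0.0177859.
Annualise by dividing by T: -0.0177859 / (180/360) = -0.035572 → -3.56%.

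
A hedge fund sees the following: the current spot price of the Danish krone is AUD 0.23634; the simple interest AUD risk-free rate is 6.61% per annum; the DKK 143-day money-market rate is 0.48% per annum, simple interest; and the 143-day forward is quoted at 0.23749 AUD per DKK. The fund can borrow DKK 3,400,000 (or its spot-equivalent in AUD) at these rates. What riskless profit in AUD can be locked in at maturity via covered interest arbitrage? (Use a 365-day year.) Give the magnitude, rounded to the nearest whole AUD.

AUD 15,381

T = 143/365 years.
Invest the DKK and cover forward: 3,400,000 × 1.00188055 × 0.23749 = AUD 808,984.48.
Convert at spot and invest in AUD: 3,400,000 × 0.23634 × 1.02589671 = AUD 824,365.46.
The quoted forward undervalues DKK, so borrow DKK, convert to AUD at spot, deposit the AUD at 6.61%, and buy DKK forward at 0.23749 to cover the loan.
Profit = 824,365.46 − 808,984.48 = AUD 15,381.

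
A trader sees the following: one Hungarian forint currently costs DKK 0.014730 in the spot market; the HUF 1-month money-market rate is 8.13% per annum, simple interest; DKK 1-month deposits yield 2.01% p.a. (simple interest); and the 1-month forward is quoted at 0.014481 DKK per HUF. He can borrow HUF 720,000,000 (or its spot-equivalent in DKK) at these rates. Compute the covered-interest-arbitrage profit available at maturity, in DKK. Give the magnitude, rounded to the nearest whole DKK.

DKK 126,406

T = 1/12 years.
Route A — deposit HUF, sell forward: 720,000,000 × 1.006775 × 0.014481 = DKK 10,496,958.32.
Route B — convert at spot, deposit DKK: 720,000,000 × 0.014730 × 1.001675 = DKK 10,623,364.38.
The quoted forward undervalues HUF, so borrow HUF, convert to DKK at spot, deposit the DKK at 2.01%, and buy HUF forward at 0.014481 to cover the loan.
Arbitrage profit = |10,496,958.32 − 10,623,364.38| = DKK 126,406.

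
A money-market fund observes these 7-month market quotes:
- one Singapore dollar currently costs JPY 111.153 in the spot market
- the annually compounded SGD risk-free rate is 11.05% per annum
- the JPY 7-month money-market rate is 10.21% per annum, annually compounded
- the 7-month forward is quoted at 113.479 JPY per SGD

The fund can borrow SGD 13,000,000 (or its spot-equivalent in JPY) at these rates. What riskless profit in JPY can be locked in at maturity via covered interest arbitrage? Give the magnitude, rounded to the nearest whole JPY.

JPY 38,933,027

T = 7/12 years.
Keep in SGD, deliver into the forward: 13,000,000·1.063047070518·113.479 = JPY 1,568,235,740.70.
Swap to JPY now, deposit: 13,000,000·111.153·1.058349034785 = JPY 1,529,302,713.42.
The quoted forward overvalues SGD, so borrow JPY, buy SGD at spot, deposit the SGD at 11.05%, and sell the proceeds forward at 113.479.
The gap between the two covered legs is JPY 38,933,027.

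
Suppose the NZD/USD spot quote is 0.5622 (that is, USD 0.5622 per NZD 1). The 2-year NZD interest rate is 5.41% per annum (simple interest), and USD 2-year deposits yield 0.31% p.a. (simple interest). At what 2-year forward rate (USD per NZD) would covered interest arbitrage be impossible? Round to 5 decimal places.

T = 2 years.
USD accumulates by 1 + 0.0031×2 = 1.006200.
Growth of 1 NZD over T: 1 + 0.0541×2 = 1.108200.
Forward (USD per NZD) = 0.5622 × 1.006200 / 1.108200 = 0.5104545.

0.51045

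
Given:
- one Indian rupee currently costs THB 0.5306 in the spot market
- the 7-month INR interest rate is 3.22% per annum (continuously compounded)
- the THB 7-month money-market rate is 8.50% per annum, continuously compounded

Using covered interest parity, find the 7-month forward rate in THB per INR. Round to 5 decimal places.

T = 7/12 years.
Growth of 1 THB over T: e^(0.0850×7/12) = 1.0508332.
INR growth factor: e^(0.0322×7/12) = 1.0189608.
So F = 0.5306 × 1.0508332 / 1.0189608 = 0.5471968 (THB/INR).

0.54720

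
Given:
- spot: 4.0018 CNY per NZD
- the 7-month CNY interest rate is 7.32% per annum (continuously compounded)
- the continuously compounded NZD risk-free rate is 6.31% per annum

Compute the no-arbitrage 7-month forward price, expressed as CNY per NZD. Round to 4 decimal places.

4.0254

T = 7/12 years.
CNY accumulates by e^(0.0732×7/12) = 1.0436248.
Growth of 1 NZD over T: e^(0.0631×7/12) = 1.0374941.
CIP: F = S · (grow CNY)/(grow NZD) = 4.0018 × 1.0436248/1.0374941 = 4.025447 CNY per NZD.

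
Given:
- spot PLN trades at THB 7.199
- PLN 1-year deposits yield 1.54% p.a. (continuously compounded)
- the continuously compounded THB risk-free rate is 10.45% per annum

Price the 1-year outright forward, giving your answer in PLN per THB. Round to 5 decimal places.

0.12707

T = 1 year.
THB growth factor: e^(0.1045×1) = 1.1101554.
Growth of 1 PLN over T: e^(0.0154×1) = 1.0155192.
CIP: F = S · (grow THB)/(grow PLN) = 7.199 × 1.1101554/1.0155192 = 7.869875 THB per PLN.
Quoted the other way: 1/7.869875 = 0.12707 PLN per THB.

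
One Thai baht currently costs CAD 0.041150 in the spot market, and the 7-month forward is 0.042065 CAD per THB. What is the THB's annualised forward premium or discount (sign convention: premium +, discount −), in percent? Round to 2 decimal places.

T = 7/12 years.
Period premium: (0.042065 − 0.04115)/0.04115 = 0.0222357.
Annualise by dividing by T: 0.0222357 / (7/12) = 0.038118 → 3.81%.

+3.81%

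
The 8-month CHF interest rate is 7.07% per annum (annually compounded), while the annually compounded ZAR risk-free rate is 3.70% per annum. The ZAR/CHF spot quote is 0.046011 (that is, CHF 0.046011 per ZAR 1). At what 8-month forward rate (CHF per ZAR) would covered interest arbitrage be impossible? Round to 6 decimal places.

T = 8/12 years.
CHF growth factor: (1 + 0.0707)^(8/12) = 1.0465947.
ZAR growth factor: (1 + 0.0370)^(8/12) = 1.024517.
Forward (CHF per ZAR) = 0.046011 × 1.0465947 / 1.024517 = 0.04700251.

0.047003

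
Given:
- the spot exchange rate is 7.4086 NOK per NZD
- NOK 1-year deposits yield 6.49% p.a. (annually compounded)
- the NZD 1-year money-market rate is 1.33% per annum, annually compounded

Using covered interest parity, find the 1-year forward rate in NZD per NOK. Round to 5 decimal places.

0.12844

T = 1 year.
NOK accumulates by (1 + 0.0649)^1 = 1.064900.
NZD growth factor: (1 + 0.0133)^1 = 1.013300.
CIP: F = S · (grow NOK)/(grow NZD) = 7.4086 × 1.064900/1.013300 = 7.785866 NOK per NZD.
Quoted the other way: 1/7.785866 = 0.12844 NZD per NOK.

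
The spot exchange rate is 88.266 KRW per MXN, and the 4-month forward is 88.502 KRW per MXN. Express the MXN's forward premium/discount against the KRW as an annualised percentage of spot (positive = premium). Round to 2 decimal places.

T = 4/12 years.
MXN trades forward at +0.26737% vs spot over the period.
Annualise by dividing by T: 0.0026737 / (4/12) = 0.008021 → 0.80%.

+0.80%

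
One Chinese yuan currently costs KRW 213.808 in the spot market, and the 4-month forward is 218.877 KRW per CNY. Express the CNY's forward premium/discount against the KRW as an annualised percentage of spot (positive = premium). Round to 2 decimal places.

T = 4/12 years.
Period premium: (218.877 − 213.808)/213.808 = 0.0237082.
Annualise by dividing by T: 0.0237082 / (4/12) = 0.071125 → 7.11%.

+7.11%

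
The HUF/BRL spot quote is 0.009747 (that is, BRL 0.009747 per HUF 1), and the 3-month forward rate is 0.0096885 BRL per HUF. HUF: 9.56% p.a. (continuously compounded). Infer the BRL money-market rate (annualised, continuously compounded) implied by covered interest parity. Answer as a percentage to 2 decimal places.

7.15%

T = 3/12 years.
CIP gives F = S · g_BRL/g_HUF, so g_BRL/g_HUF = 0.0096885/0.009747 = 0.9939982.
The HUF side grows by e^(0.0956×3/12) = 1.0241879.
So the BRL growth factor = 1.0180409.
r = ln(1.0180409)/(3/12) = 0.071520 → 7.15%.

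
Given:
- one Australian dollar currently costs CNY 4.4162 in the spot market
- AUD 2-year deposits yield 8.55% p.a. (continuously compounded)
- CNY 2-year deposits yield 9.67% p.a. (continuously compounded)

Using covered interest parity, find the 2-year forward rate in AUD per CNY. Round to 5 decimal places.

T = 2 years.
Growth of 1 CNY over T: e^(0.0967×2) = 1.213368.
Growth of 1 AUD over T: e^(0.0855×2) = 1.1864907.
Forward (CNY per AUD) = 4.4162 × 1.213368 / 1.1864907 = 4.516239.
Quoted the other way: 1/4.516239 = 0.22142 AUD per CNY.

0.22142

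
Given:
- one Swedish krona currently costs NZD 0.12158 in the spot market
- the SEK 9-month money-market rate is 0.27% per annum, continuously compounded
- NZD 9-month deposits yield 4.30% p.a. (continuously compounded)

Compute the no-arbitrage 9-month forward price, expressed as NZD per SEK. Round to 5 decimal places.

0.12531

T = 9/12 years.
NZD accumulates by e^(0.0430×9/12) = 1.0327757.
SEK accumulates by e^(0.0027×9/12) = 1.0020271.
So F = 0.12158 × 1.0327757 / 1.0020271 = 0.1253109 (NZD/SEK).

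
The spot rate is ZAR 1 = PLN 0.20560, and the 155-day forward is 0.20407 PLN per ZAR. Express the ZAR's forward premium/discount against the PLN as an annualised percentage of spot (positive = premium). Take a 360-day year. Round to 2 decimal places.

-1.73%

T = 155/360 years.
ZAR trades forward at -0.74416% vs spot over the period.
Annualise by dividing by T: -0.0074416 / (155/360) = -0.017284 → -1.73%.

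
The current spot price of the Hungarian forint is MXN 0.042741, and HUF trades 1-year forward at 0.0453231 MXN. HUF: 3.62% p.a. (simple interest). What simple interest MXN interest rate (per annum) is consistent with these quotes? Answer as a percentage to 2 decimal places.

9.88%

T = 1 year.
By CIP, F/S equals the MXN-to-HUF growth ratio: 0.0453231/0.042741 = 1.0604127.
HUF growth factor: 1 + 0.0362×1 = 1.036200.
Hence g_MXN = 1.0987996.
r = (1.0987996 − 1)/1 = 0.098800 → 9.88%.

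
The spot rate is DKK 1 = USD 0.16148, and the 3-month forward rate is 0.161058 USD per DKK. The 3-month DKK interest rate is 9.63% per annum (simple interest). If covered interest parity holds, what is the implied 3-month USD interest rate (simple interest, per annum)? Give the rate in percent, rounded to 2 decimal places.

T = 3/12 years.
By CIP, F/S equals the USD-to-DKK growth ratio: 0.161058/0.16148 = 0.9973867.
The DKK side grows by 1 + 0.0963×3/12 = 1.024075.
That pins the USD growth at 1.0213988.
(1.0213988 − 1)/T = 0.085595, i.e. 8.56%.

8.56%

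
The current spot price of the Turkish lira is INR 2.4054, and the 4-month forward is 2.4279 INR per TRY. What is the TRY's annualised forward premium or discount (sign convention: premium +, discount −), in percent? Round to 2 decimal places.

T = 4/12 years.
(F − S)/S = (2.4279 − 2.4054)/2.4054 = 0.0093540.
Annualise by dividing by T: 0.0093540 / (4/12) = 0.028062 → 2.81%.

+2.81%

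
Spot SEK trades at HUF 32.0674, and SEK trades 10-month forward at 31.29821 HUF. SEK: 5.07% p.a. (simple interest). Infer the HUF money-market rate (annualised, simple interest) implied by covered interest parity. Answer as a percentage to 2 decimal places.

T = 10/12 years.
CIP gives F = S · g_HUF/g_SEK, so g_HUF/g_SEK = 31.29821/32.0674 = 0.9760133.
The SEK side grows by 1 + 0.0507×10/12 = 1.042250.
Hence g_HUF = 1.0172499.
(1.0172499 − 1)/T = 0.020700, i.e. 2.07%.

2.07%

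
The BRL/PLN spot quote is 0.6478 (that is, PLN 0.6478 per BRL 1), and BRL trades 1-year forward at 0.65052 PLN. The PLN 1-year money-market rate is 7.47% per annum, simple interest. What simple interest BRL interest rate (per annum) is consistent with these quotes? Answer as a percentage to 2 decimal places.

7.02%

T = 1 year.
By CIP, F/S equals the PLN-to-BRL growth ratio: 0.65052/0.6478 = 1.0041988.
PLN growth factor: 1 + 0.0747×1 = 1.074700.
That pins the BRL growth at 1.0702064.
r = (1.0702064 − 1)/1 = 0.070206 → 7.02%.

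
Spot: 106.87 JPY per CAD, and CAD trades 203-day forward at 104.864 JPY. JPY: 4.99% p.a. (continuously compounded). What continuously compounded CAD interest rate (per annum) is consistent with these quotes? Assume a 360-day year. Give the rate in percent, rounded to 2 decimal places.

8.35%

T = 203/360 years.
By CIP, F/S equals the JPY-to-CAD growth ratio: 104.864/106.87 = 0.9812295.
The JPY side grows by e^(0.0499×203/360) = 1.0285377.
Hence g_CAD = 1.0482132.
r = ln(1.0482132)/(203/360) = 0.083504 → 8.35%.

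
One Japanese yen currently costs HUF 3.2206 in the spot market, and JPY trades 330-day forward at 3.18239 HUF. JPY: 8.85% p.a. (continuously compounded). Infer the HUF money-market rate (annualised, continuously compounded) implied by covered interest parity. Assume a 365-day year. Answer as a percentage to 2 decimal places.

7.53%

T = 330/365 years.
By CIP, F/S equals the HUF-to-JPY growth ratio: 3.18239/3.2206 = 0.9881358.
JPY growth factor: e^(0.0885×330/365) = 1.0833019.
That pins the HUF growth at 1.0704494.
r = ln(1.0704494)/(330/365) = 0.075299 → 7.53%.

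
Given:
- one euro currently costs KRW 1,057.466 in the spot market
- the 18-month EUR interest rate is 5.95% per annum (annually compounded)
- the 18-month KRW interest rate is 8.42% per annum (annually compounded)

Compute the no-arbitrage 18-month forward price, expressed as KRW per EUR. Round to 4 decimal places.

1094.6596

T = 18/12 years.
KRW growth factor: (1 + 0.0842)^(18/12) = 1.1289224365.
Growth of 1 EUR over T: (1 + 0.0595)^(18/12) = 1.0905647137.
CIP: F = S · (grow KRW)/(grow EUR) = 1057.466 × 1.1289224365/1.0905647137 = 1094.659563 KRW per EUR.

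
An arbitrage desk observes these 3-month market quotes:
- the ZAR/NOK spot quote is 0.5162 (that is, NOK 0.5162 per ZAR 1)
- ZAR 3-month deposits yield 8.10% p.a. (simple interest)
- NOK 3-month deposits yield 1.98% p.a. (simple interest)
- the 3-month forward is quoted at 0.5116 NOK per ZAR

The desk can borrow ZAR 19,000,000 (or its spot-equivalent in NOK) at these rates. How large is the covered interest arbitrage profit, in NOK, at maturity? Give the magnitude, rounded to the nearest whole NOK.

NOK 60,889

T = 3/12 years.
Invest the ZAR and cover forward: 19,000,000 × 1.020250 × 0.5116 = NOK 9,917,238.10.
Convert at spot and invest in NOK: 19,000,000 × 0.5162 × 1.004950 = NOK 9,856,348.61.
The quoted forward overvalues ZAR, so borrow NOK, buy ZAR at spot, deposit the ZAR at 8.10%, and sell the proceeds forward at 0.5116.
The gap between the two covered legs is NOK 60,889.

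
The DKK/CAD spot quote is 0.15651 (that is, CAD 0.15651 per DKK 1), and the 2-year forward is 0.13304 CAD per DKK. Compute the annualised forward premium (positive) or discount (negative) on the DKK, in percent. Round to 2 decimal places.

T = 2 years.
DKK trades forward at -14.99585% vs spot over the period.
×(1/T) gives -7.50% p.a.

-7.50%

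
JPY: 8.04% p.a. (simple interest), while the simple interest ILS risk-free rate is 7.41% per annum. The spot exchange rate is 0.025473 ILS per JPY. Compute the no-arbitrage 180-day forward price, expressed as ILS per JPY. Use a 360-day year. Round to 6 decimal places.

T = 180/360 years.
Growth of 1 ILS over T: 1 + 0.0741×180/360 = 1.037050.
JPY accumulates by 1 + 0.0804×180/360 = 1.040200.
Forward (ILS per JPY) = 0.025473 × 1.037050 / 1.040200 = 0.02539586.

0.025396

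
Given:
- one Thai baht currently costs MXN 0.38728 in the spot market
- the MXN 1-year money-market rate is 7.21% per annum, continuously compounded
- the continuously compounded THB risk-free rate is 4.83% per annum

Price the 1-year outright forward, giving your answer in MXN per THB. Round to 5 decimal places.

0.39661

T = 1 year.
MXN accumulates by e^(0.0721×1) = 1.0747628.
THB accumulates by e^(0.0483×1) = 1.0494855.
So F = 0.38728 × 1.0747628 / 1.0494855 = 0.3966078 (MXN/THB).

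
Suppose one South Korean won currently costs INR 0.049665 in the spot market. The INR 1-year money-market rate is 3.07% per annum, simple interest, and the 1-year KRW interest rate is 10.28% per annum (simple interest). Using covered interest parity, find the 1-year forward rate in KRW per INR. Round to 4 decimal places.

21.5434

T = 1 year.
INR accumulates by 1 + 0.0307×1 = 1.030700.
Growth of 1 KRW over T: 1 + 0.1028×1 = 1.102800.
So F = 0.049665 × 1.030700 / 1.102800 = 0.046417950 (INR/KRW).
Invert for KRW per INR: 1 / 0.046417950 = 21.5434.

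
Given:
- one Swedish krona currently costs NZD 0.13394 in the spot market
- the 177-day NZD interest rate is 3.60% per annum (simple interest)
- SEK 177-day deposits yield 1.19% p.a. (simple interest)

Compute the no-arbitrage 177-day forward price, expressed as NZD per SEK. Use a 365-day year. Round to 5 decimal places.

0.13550

T = 177/365 years.
NZD growth factor: 1 + 0.0360×177/365 = 1.0174575.
Growth of 1 SEK over T: 1 + 0.0119×177/365 = 1.0057707.
So F = 0.13394 × 1.0174575 / 1.0057707 = 0.1354963 (NZD/SEK).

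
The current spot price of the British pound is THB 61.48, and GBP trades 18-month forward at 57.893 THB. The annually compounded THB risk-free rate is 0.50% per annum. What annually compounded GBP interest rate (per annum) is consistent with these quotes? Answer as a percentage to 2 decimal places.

4.61%

T = 18/12 years.
F/S = 57.893/61.48 = 0.9416558 = (growth of THB) / (growth of GBP).
THB growth factor: (1 + 0.0050)^(18/12) = 1.0075094.
So the GBP growth factor = 1.0699338.
r = 1.0699338^(12/18) − 1 = 0.046095 → 4.61%.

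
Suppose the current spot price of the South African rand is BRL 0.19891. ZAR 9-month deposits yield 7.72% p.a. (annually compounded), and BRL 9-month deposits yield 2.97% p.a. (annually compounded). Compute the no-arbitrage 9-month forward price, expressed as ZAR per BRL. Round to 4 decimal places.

5.2004

T = 9/12 years.
BRL accumulates by (1 + 0.0297)^(9/12) = 1.0221933.
ZAR growth factor: (1 + 0.0772)^(9/12) = 1.0573585.
So F = 0.19891 × 1.0221933 / 1.0573585 = 0.1922947 (BRL/ZAR).
Invert for ZAR per BRL: 1 / 0.1922947 = 5.2004.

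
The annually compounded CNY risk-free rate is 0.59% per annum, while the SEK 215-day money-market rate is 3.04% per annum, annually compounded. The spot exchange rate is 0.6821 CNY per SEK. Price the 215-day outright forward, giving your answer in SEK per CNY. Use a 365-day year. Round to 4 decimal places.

1.4870

T = 215/365 years.
CNY growth factor: (1 + 0.0059)^(215/365) = 1.0034711.
SEK accumulates by (1 + 0.0304)^(215/365) = 1.0177966.
So F = 0.6821 × 1.0034711 / 1.0177966 = 0.6724994 (CNY/SEK).
Quoted the other way: 1/0.6724994 = 1.4870 SEK per CNY.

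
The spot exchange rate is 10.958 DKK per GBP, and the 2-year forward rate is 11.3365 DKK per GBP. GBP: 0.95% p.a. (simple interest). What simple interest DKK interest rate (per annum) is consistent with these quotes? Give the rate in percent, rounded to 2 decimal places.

2.71%

T = 2 years.
By CIP, F/S equals the DKK-to-GBP growth ratio: 11.3365/10.958 = 1.0345410.
GBP growth factor: 1 + 0.0095×2 = 1.019000.
That pins the DKK growth at 1.0541973.
(1.0541973 − 1)/T = 0.027099, i.e. 2.71%.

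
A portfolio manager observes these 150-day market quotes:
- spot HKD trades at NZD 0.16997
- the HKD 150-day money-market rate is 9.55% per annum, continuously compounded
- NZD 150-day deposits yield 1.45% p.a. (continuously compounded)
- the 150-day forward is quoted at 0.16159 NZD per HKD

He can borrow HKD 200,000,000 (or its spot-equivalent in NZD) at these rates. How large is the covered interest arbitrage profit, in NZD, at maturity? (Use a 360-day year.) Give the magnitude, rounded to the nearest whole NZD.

NZD 570,086

T = 150/360 years.
Route A — deposit HKD, sell forward: 200,000,000 × 1.0405939612 × 0.16159 = NZD 33,629,915.64.
Route B — convert at spot, deposit NZD: 200,000,000 × 0.16997 × 1.0060599543 = NZD 34,200,002.09.
The quoted forward undervalues HKD, so borrow HKD, convert to NZD at spot, deposit the NZD at 1.45%, and buy HKD forward at 0.16159 to cover the loan.
Profit = 34,200,002.09 − 33,629,915.64 = NZD 570,086.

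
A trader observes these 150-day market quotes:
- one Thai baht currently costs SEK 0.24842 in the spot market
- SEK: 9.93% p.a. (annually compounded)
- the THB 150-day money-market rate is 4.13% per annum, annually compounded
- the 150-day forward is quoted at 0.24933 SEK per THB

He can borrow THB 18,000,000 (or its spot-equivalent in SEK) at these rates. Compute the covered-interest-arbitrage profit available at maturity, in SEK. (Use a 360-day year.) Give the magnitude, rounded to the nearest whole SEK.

T = 150/360 years.
Route A — deposit THB, sell forward: 18,000,000 × 1.017005446 × 0.24933 = SEK 4,564,259.42.
Route B — convert at spot, deposit SEK: 18,000,000 × 0.24842 × 1.040235718 = SEK 4,651,476.43.
The quoted forward undervalues THB, so borrow THB, convert to SEK at spot, deposit the SEK at 9.93%, and buy THB forward at 0.24933 to cover the loan.
Profit = 4,651,476.43 − 4,564,259.42 = SEK 87,217.

SEK 87,217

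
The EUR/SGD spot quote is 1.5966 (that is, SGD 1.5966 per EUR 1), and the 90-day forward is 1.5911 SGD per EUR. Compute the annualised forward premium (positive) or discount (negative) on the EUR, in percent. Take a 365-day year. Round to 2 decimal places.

-1.40%

T = 90/365 years.
Period premium: (1.5911 − 1.5966)/1.5966 = -0.0034448.
Annualise by dividing by T: -0.0034448 / (90/365) = -0.013971 → -1.40%.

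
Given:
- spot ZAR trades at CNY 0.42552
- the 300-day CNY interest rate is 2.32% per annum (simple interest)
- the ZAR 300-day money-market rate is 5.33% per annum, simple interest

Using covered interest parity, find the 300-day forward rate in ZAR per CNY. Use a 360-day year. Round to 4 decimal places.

2.4079

T = 300/360 years.
CNY accumulates by 1 + 0.0232×300/360 = 1.0193333.
ZAR accumulates by 1 + 0.0533×300/360 = 1.0444167.
CIP: F = S · (grow CNY)/(grow ZAR) = 0.42552 × 1.0193333/1.0444167 = 0.4153004 CNY per ZAR.
Invert for ZAR per CNY: 1 / 0.4153004 = 2.4079.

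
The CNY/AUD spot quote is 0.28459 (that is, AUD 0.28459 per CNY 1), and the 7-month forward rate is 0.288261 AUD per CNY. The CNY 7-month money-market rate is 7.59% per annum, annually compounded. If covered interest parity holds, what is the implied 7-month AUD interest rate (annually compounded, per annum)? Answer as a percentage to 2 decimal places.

T = 7/12 years.
F/S = 0.288261/0.28459 = 1.0128993 = (growth of AUD) / (growth of CNY).
The CNY side grows by (1 + 0.0759)^(7/12) = 1.0435989.
So the AUD growth factor = 1.0570606.
Annualise: 1.0570606^(12/7) − 1 = 0.099801 = 9.98%.

9.98%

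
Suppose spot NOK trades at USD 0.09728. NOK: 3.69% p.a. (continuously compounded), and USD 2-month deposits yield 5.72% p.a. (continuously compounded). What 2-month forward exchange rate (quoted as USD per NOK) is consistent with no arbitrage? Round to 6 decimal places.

0.097610

T = 2/12 years.
USD growth factor: e^(0.0572×2/12) = 1.0095789.
Growth of 1 NOK over T: e^(0.0369×2/12) = 1.006169.
CIP: F = S · (grow USD)/(grow NOK) = 0.09728 × 1.0095789/1.006169 = 0.09760968 USD per NOK.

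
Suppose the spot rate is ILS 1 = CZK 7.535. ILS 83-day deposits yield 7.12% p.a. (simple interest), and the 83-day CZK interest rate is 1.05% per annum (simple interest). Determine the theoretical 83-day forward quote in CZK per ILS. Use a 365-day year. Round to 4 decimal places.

7.4327

T = 83/365 years.
Growth of 1 CZK over T: 1 + 0.0105×83/365 = 1.0023877.
ILS accumulates by 1 + 0.0712×83/365 = 1.0161907.
Forward (CZK per ILS) = 7.535 × 1.0023877 / 1.0161907 = 7.432651.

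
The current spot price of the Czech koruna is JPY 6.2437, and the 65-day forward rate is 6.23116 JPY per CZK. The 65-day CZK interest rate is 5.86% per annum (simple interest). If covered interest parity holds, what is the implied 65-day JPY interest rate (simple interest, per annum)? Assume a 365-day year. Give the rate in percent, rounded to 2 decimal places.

T = 65/365 years.
F/S = 6.23116/6.2437 = 0.9979916 = (growth of JPY) / (growth of CZK).
The CZK side grows by 1 + 0.0586×65/365 = 1.0104356.
That pins the JPY growth at 1.0084062.
(1.0084062 − 1)/T = 0.047204, i.e. 4.72%.

4.72%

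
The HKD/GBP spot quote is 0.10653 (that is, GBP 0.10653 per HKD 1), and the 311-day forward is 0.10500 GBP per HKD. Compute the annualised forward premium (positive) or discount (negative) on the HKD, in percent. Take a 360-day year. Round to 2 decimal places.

T = 311/360 years.
(F − S)/S = (0.10500 − 0.10653)/0.10653 = -0.0143622.
Annualise by dividing by T: -0.0143622 / (311/360) = -0.016625 → -1.66%.

-1.66%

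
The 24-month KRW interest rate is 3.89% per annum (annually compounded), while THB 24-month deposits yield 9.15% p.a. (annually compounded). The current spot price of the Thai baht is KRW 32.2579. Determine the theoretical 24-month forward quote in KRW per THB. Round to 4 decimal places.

T = 2 years.
KRW accumulates by (1 + 0.0389)^2 = 1.07931321.
THB accumulates by (1 + 0.0915)^2 = 1.19137225.
CIP: F = S · (grow KRW)/(grow THB) = 32.2579 × 1.07931321/1.19137225 = 29.223761 KRW per THB.

29.2238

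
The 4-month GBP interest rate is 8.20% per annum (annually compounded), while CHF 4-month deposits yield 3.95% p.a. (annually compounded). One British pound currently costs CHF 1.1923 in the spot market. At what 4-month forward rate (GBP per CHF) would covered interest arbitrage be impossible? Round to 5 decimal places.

T = 4/12 years.
CHF growth factor: (1 + 0.0395)^(4/12) = 1.012997.
Growth of 1 GBP over T: (1 + 0.0820)^(4/12) = 1.0266185.
So F = 1.1923 × 1.012997 / 1.0266185 = 1.176480 (CHF/GBP).
Quoted the other way: 1/1.176480 = 0.84999 GBP per CHF.

0.84999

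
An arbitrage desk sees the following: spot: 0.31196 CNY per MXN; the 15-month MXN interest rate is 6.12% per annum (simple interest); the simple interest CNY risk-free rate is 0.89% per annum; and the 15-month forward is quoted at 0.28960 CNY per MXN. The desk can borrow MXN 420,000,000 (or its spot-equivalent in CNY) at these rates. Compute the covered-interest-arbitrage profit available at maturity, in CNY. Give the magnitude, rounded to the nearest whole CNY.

T = 15/12 years.
Invest the MXN and cover forward: 420,000,000 × 1.076500 × 0.28960 = CNY 130,936,848.00.
Convert at spot and invest in CNY: 420,000,000 × 0.31196 × 1.011125 = CNY 132,480,833.10.
The quoted forward undervalues MXN, so borrow MXN, convert to CNY at spot, deposit the CNY at 0.89%, and buy MXN forward at 0.28960 to cover the loan.
Profit = 132,480,833.10 − 130,936,848.00 = CNY 1,543,985.

CNY 1,543,985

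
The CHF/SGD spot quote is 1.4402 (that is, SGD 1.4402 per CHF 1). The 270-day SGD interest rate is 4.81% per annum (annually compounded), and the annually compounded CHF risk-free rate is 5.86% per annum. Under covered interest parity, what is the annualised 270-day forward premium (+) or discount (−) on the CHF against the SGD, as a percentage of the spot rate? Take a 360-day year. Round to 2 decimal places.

-0.99%

T = 270/360 years.
F = S · g_SGD/g_CHF = 1.4402 × 1.0358623/1.0436357 = 1.4294728.
(F − S)/S ÷ T = (1.4294728 − 1.4402)/1.4402/(270/360) = -0.009931 → -0.99%.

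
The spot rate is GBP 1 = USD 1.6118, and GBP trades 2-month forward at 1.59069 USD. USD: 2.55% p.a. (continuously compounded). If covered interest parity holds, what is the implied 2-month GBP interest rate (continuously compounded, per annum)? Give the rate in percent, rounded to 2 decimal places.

10.46%

T = 2/12 years.
CIP gives F = S · g_USD/g_GBP, so g_USD/g_GBP = 1.59069/1.6118 = 0.9869028.
USD growth factor: e^(0.0255×2/12) = 1.004259.
That pins the GBP growth at 1.0175865.
Take logs: ln 1.0175865 / (2/12) = 0.104602, so 10.46%.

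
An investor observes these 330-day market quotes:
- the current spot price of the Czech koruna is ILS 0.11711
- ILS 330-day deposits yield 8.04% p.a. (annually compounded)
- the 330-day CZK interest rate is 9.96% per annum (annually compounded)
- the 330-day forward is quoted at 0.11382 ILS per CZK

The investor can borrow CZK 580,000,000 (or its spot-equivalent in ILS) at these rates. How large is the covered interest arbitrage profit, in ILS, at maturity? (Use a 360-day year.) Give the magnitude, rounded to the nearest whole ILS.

T = 330/360 years.
Route A — deposit CZK, sell forward: 580,000,000 × 1.0909340663 × 0.11382 = ILS 72,018,666.95.
Route B — convert at spot, deposit ILS: 580,000,000 × 0.11711 × 1.0734599871 = ILS 72,913,481.47.
The quoted forward undervalues CZK, so borrow CZK, convert to ILS at spot, deposit the ILS at 8.04%, and buy CZK forward at 0.11382 to cover the loan.
The gap between the two covered legs is ILS 894,815.

ILS 894,815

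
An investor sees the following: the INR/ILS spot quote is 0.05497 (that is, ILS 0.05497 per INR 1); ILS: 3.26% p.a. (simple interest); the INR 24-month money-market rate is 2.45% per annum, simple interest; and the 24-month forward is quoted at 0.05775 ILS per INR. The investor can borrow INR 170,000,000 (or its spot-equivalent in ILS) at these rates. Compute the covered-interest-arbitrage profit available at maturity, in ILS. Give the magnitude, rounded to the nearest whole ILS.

T = 2 years.
Invest the INR and cover forward: 170,000,000 × 1.049000 × 0.05775 = ILS 10,298,557.50.
Convert at spot and invest in ILS: 170,000,000 × 0.05497 × 1.065200 = ILS 9,954,187.48.
The quoted forward overvalues INR, so borrow ILS, buy INR at spot, deposit the INR at 2.45%, and sell the proceeds forward at 0.05775.
Profit = 10,298,557.50 − 9,954,187.48 = ILS 344,370.

ILS 344,370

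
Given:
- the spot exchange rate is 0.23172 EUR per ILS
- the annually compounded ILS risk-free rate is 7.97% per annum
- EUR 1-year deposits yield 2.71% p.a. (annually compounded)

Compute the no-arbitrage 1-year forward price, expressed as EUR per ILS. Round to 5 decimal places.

T = 1 year.
EUR growth factor: (1 + 0.0271)^1 = 1.027100.
ILS accumulates by (1 + 0.0797)^1 = 1.079700.
Forward (EUR per ILS) = 0.23172 × 1.027100 / 1.079700 = 0.2204312.

0.22043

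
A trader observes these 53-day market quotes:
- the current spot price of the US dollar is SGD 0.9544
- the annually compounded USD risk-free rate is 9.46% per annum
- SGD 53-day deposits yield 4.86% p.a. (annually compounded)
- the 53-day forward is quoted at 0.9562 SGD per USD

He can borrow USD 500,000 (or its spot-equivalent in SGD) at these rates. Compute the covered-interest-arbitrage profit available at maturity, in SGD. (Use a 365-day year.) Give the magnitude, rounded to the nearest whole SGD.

T = 53/365 years.
Keep in USD, deliver into the forward: 500,000·1.01321149·0.9562 = SGD 484,416.41.
Swap to SGD now, deposit: 500,000·0.9544·1.00691466 = SGD 480,499.68.
The quoted forward overvalues USD, so borrow SGD, buy USD at spot, deposit the USD at 9.46%, and sell the proceeds forward at 0.9562.
Profit = 484,416.41 − 480,499.68 = SGD 3,917.

SGD 3,917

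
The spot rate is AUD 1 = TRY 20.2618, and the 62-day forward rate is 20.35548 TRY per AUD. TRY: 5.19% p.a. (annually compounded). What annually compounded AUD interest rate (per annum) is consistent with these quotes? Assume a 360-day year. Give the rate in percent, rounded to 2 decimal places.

T = 62/360 years.
By CIP, F/S equals the TRY-to-AUD growth ratio: 20.35548/20.2618 = 1.0046235.
The TRY side grows by (1 + 0.0519)^(62/360) = 1.0087522.
That pins the AUD growth at 1.0041097.
Annualise: 1.0041097^(360/62) − 1 = 0.024100 = 2.41%.

2.41%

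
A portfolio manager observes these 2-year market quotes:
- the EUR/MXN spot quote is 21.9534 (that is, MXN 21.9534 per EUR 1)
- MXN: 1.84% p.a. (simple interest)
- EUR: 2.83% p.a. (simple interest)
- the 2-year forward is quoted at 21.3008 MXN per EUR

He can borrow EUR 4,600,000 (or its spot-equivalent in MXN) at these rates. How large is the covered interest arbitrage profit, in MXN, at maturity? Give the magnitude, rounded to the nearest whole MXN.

T = 2 years.
Keep in EUR, deliver into the forward: 4,600,000·1.056600·21.3008 = MXN 103,529,556.29.
Swap to MXN now, deposit: 4,600,000·21.9534·1.036800 = MXN 104,701,911.55.
The quoted forward undervalues EUR, so borrow EUR, convert to MXN at spot, deposit the MXN at 1.84%, and buy EUR forward at 21.3008 to cover the loan.
Arbitrage profit = |103,529,556.29 − 104,701,911.55| = MXN 1,172,355.

MXN 1,172,355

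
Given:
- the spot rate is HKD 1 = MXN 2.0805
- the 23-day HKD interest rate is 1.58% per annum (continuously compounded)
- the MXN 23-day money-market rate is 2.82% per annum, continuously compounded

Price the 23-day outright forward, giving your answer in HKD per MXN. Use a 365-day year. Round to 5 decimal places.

0.48028

T = 23/365 years.
Growth of 1 MXN over T: e^(0.0282×23/365) = 1.0017786.
Growth of 1 HKD over T: e^(0.0158×23/365) = 1.0009961.
Forward (MXN per HKD) = 2.0805 × 1.0017786 / 1.0009961 = 2.082126.
Quoted the other way: 1/2.082126 = 0.48028 HKD per MXN.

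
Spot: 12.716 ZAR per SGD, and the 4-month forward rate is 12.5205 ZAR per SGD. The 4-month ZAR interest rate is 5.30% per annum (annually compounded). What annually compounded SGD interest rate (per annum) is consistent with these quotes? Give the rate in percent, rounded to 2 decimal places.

T = 4/12 years.
F/S = 12.5205/12.716 = 0.9846257 = (growth of ZAR) / (growth of SGD).
The ZAR side grows by (1 + 0.0530)^(4/12) = 1.0173634.
That pins the SGD growth at 1.0332489.
r = 1.0332489^(12/4) − 1 = 0.103100 → 10.31%.

10.31%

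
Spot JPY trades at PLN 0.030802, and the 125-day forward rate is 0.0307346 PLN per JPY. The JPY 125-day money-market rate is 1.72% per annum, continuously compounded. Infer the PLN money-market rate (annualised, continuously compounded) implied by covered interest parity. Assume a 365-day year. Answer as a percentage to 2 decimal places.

1.08%

T = 125/365 years.
CIP gives F = S · g_PLN/g_JPY, so g_PLN/g_JPY = 0.0307346/0.030802 = 0.9978118.
The JPY side grows by e^(0.0172×125/365) = 1.0059078.
Hence g_PLN = 1.0037067.
Take logs: ln 1.0037067 / (125/365) = 0.010804, so 1.08%.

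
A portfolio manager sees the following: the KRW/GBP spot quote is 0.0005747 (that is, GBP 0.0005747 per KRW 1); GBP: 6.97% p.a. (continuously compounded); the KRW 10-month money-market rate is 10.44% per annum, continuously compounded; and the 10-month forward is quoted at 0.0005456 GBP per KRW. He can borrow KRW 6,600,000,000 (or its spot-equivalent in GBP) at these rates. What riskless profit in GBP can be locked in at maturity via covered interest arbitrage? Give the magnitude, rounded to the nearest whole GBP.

GBP 91,580

T = 10/12 years.
Route A — deposit KRW, sell forward: 6,600,000,000 × 1.09089668 × 0.0005456 = GBP 3,928,275.31.
Route B — convert at spot, deposit GBP: 6,600,000,000 × 0.0005747 × 1.059803309 = GBP 4,019,855.15.
The quoted forward undervalues KRW, so borrow KRW, convert to GBP at spot, deposit the GBP at 6.97%, and buy KRW forward at 0.0005456 to cover the loan.
Profit = 4,019,855.15 − 3,928,275.31 = GBP 91,580.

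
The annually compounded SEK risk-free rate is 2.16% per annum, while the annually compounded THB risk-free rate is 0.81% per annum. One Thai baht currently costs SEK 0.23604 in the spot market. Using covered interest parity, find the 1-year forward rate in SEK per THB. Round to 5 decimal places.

0.23920

T = 1 year.
Growth of 1 SEK over T: (1 + 0.0216)^1 = 1.021600.
THB accumulates by (1 + 0.0081)^1 = 1.008100.
Forward (SEK per THB) = 0.23604 × 1.021600 / 1.008100 = 0.2392009.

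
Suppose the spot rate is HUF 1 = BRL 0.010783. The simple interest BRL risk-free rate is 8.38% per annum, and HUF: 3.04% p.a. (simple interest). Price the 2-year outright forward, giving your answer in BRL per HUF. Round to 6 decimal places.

T = 2 years.
BRL growth factor: 1 + 0.0838×2 = 1.167600.
Growth of 1 HUF over T: 1 + 0.0304×2 = 1.060800.
CIP: F = S · (grow BRL)/(grow HUF) = 0.010783 × 1.167600/1.060800 = 0.01186862 BRL per HUF.

0.011869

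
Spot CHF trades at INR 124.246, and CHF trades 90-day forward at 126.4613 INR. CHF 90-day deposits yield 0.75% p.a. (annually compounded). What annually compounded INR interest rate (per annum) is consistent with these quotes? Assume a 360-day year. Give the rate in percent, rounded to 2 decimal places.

8.13%

T = 90/360 years.
F/S = 126.4613/124.246 = 1.0178300 = (growth of INR) / (growth of CHF).
CHF growth factor: (1 + 0.0075)^(90/360) = 1.0018697.
Hence g_INR = 1.019733.
Annualise: 1.019733^(360/90) − 1 = 0.081299 = 8.13%.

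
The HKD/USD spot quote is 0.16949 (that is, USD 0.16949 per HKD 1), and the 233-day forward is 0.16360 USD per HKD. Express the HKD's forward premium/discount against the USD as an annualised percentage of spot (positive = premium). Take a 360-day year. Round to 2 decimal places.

-5.37%

T = 233/360 years.
HKD trades forward at -3.47513% vs spot over the period.
×(1/T) gives -5.37% p.a.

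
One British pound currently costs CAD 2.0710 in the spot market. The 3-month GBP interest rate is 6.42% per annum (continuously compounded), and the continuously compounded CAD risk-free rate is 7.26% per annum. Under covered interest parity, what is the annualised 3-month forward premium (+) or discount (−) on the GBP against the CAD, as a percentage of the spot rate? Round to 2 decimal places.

+0.84%

T = 3/12 years.
CIP forward (CAD per GBP) = 2.071 × 1.0183157/1.0161795 = 2.0753536.
Annualised premium = (F − S)/S × (1/T) = (2.0753536 − 2.071)/2.071 ÷ (3/12) = 0.84%.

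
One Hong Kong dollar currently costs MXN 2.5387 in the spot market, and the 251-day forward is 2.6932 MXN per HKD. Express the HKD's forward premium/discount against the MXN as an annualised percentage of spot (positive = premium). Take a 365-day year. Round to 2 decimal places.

+8.85%

T = 251/365 years.
Period premium: (2.6932 − 2.5387)/2.5387 = 0.0608579.
×(1/T) gives 8.85% p.a.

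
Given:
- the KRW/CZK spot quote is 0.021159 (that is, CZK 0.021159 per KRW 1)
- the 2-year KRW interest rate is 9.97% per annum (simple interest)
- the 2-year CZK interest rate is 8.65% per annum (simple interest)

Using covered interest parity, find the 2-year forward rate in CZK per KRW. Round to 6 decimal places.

T = 2 years.
Growth of 1 CZK over T: 1 + 0.0865×2 = 1.173000.
Growth of 1 KRW over T: 1 + 0.0997×2 = 1.199400.
CIP: F = S · (grow CZK)/(grow KRW) = 0.021159 × 1.173000/1.199400 = 0.02069327 CZK per KRW.

0.020693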